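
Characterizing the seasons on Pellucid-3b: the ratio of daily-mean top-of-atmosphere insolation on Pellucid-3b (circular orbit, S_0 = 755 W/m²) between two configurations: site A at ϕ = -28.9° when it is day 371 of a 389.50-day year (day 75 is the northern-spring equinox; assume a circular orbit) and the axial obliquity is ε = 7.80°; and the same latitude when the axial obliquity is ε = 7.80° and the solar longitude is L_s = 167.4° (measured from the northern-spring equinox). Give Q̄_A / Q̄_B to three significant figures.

Q̄_A / Q̄_B ≈ 1.14

— Configuration A (ϕ=-28.9°):
Solar longitude: L_s = 360° × (371 − 75)/389.50 = 273.582°.
sin δ = sin 7.80° × sin 273.582° = -0.13545, so δ = -7.785°.
cos h₀ = −tan(-28.9°) tan(-7.785°) = -0.0755, h₀ = 1.6463 rad.
Bracket: h₀ sin ϕ sin δ + cos ϕ cos δ sin h₀ = 1.6463×-0.48328×-0.13545 + 0.87546×0.99078×0.99715 = 0.107767 + 0.864916 = 0.972683.
Q̄ = (S_0/π) × [bracket] = (755/π) × 0.972683 = 233.76 W/m².
— Configuration B (ϕ=-28.9°):
Solar declination: sin δ = sin ε · sin L_s = sin 7.80° × sin 167.4° = 0.02961, so δ = +1.697°.
cos h₀ = −tan(-28.9°) tan(+1.697°) = 0.0164, h₀ = 1.5544 rad.
Bracket: h₀ sin ϕ sin δ + cos ϕ cos δ sin h₀ = 1.5544×-0.48328×0.02961 + 0.87546×0.99956×0.99987 = -0.022243 + 0.874961 = 0.852718.
Q̄ = (S_0/π) × [bracket] = (755/π) × 0.852718 = 204.93 W/m².
Ratio Q̄_A / Q̄_B = 233.76 / 204.93 = 1.141.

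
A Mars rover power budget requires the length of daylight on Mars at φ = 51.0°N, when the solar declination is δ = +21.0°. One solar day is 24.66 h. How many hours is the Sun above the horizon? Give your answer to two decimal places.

16.21 h

cos H₀ = −tan φ · tan δ = −tan(+51.0°) × tan(+21.000°) = -0.4740, so H₀ = 2.0647 rad = 118.30°.
Daylight = 2H₀/(2π) × 24.66 h = (2.0647/π) × 24.66 = 16.21 h.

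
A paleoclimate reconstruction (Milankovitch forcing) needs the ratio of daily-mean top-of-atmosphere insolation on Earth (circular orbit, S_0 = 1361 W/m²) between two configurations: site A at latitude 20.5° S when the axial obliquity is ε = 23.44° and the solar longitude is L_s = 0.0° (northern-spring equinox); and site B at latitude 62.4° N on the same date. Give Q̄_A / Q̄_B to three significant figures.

Q̄_A / Q̄_B ≈ 2.02

— Configuration A (ϕ=-20.5°):
Solar declination: sin δ = sin ε · sin L_s = sin 23.44° × sin 0.0° = 0.00000, so δ = +0.000°.
cos h₀ = −tan(-20.5°) tan(+0.000°) = 0.0000, h₀ = 1.5708 rad.
Bracket: h₀ sin ϕ sin δ + cos ϕ cos δ sin h₀ = 1.5708×-0.35021×0.00000 + 0.93667×1.00000×1.00000 = -0.000000 + 0.936670 = 0.936670.
Q̄ = (S_0/π) × [bracket] = (1361/π) × 0.936670 = 405.78 W/m².
— Configuration B (ϕ=+62.4°):
cos h₀ = −tan(+62.4°) tan(+0.000°) = -0.0000, h₀ = 1.5708 rad.
Bracket: h₀ sin ϕ sin δ + cos ϕ cos δ sin h₀ = 1.5708×0.88620×0.00000 + 0.46330×1.00000×1.00000 = 0.000000 + 0.463300 = 0.463300.
Q̄ = (S_0/π) × [bracket] = (1361/π) × 0.463300 = 200.71 W/m².
Ratio Q̄_A / Q̄_B = 405.78 / 200.71 = 2.022.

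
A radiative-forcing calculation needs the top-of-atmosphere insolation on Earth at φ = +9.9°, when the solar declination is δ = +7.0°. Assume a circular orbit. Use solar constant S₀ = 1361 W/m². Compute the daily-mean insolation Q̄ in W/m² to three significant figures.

Q̄ ≈ 438 W/m²

cos H₀ = −tan(+9.9°) tan(+7.000°) = -0.0214, H₀ = 1.5922 rad.
Bracket: H₀ sin φ sin δ + cos φ cos δ sin H₀ = 1.5922×0.17193×0.12187 + 0.98511×0.99255×0.99977 = 0.033362 + 0.977546 = 1.010908.
Q̄ = (S₀/π) × [bracket] = (1361/π) × 1.010908 = 437.9 W/m².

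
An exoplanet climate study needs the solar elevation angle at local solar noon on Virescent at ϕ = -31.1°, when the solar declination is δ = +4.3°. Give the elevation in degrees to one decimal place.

54.6°

At local noon the hour angle is zero, so the zenith angle equals |ϕ − δ| = |-31.1° − (+4.300°)| = 35.400°.
Elevation = 90° − 35.400° = 54.6°.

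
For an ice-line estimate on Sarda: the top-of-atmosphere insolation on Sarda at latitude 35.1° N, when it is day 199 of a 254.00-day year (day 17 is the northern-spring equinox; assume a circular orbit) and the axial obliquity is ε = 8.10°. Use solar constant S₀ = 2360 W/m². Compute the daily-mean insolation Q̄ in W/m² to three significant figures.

Q̄ ≈ 518 W/m²

Solar longitude: λ_s = 360° × (199 − 17)/254.00 = 257.953°.
sin δ = sin 8.10° × sin 257.953° = -0.13780, so δ = -7.920°.
cos H₀ = −tan(+35.1°) tan(-7.920°) = 0.0978, H₀ = 1.4729 rad.
Bracket: H₀ sin φ sin δ + cos φ cos δ sin H₀ = 1.4729×0.57501×-0.13780 + 0.81815×0.99046×0.99521 = -0.116707 + 0.806463 = 0.689756.
Q̄ = (S₀/π) × [bracket] = (2360/π) × 0.689756 = 518.2 W/m².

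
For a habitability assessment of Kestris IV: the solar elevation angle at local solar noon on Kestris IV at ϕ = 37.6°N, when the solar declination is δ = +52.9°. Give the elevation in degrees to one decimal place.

At local noon the hour angle is zero, so the zenith angle equals |ϕ − δ| = |+37.6° − (+52.900°)| = 15.300°.
Elevation = 90° − 15.300° = 74.7°.

74.7°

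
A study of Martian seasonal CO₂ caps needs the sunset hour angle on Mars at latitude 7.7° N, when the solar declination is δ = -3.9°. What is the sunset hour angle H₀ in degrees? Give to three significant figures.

cos H₀ = −tan φ · tan δ = −tan(+7.7°) × tan(-3.900°) = 0.0092, so H₀ = 1.5616 rad = 89.47°.

H₀ = 89.5°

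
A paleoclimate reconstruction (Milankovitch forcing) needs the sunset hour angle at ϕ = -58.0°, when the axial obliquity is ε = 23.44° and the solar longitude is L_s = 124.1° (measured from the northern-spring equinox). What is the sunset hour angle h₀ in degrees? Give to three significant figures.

Solar declination: sin δ = sin ε · sin L_s = sin 23.44° × sin 124.1° = 0.32939, so δ = +19.232°.
cos h₀ = −tan ϕ · tan δ = −tan(-58.0°) × tan(+19.232°) = 0.5583, so h₀ = 0.9785 rad = 56.06°.

h₀ = 56.1°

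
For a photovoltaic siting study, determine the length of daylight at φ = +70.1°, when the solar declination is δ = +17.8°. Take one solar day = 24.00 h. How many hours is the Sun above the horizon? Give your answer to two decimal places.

20.33 h

cos H₀ = −tan φ · tan δ = −tan(+70.1°) × tan(+17.800°) = -0.8869, so H₀ = 2.6615 rad = 152.49°.
Daylight = 2H₀/(2π) × 24.00 h = (2.6615/π) × 24.00 = 20.33 h.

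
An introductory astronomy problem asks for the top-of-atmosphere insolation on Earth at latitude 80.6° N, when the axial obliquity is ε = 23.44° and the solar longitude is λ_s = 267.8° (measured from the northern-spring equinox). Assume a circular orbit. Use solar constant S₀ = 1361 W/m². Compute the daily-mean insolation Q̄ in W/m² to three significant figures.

Solar declination: sin δ = sin ε · sin λ_s = sin 23.44° × sin 267.8° = -0.39750, so δ = -23.422°.
cos H₀ = −tan(+80.6°) tan(-23.422°) = 2.6167 ≥ 1 ⇒ polar night, H₀ = 0 and Q̄ = 0.

Q̄ ≈ 0.00 W/m²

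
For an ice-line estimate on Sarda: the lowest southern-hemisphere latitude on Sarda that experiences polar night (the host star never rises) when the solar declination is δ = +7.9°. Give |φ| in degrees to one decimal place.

Polar night requires cos H₀ = −tan φ tan δ ≥ 1, i.e. tan φ tan δ ≤ −1.
The boundary is |tan φ| · |tan δ| = 1, so |φ| = 90° − |δ| = 90° − 7.9° = 82.1° in the southern hemisphere.

|φ| = 82.1°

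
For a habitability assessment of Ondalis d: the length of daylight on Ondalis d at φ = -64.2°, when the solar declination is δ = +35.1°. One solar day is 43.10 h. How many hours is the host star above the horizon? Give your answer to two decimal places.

cos H₀ = −tan φ · tan δ = 1.4538 ≥ 1, so the host star never rises (polar night) and H₀ = 0.
Daylight = 2H₀/(2π) × 43.10 h = (0.0000/π) × 43.10 = 0.00 h.

0.00 h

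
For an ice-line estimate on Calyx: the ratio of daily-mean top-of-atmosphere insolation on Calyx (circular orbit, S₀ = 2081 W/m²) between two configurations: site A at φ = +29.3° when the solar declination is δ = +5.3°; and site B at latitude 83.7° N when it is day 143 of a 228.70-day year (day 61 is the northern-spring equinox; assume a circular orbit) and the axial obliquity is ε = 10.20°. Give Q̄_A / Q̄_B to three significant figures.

— Configuration A (φ=+29.3°):
cos H₀ = −tan(+29.3°) tan(+5.300°) = -0.0521, H₀ = 1.6229 rad.
Bracket: H₀ sin φ sin δ + cos φ cos δ sin H₀ = 1.6229×0.48938×0.09237 + 0.87207×0.99572×0.99864 = 0.073362 + 0.867157 = 0.940519.
Q̄ = (S₀/π) × [bracket] = (2081/π) × 0.940519 = 623.00 W/m².
— Configuration B (φ=+83.7°):
Solar longitude: λ_s = 360° × (143 − 61)/228.70 = 129.077°.
sin δ = sin 10.20° × sin 129.077° = 0.13747, so δ = +7.901°.
cos H₀ = −tan(+83.7°) tan(+7.901°) = -1.2571 ≤ −1 ⇒ polar day, H₀ = π.
Bracket: H₀ sin φ sin δ + cos φ cos δ sin H₀ = 3.1416×0.99396×0.13747 + 0.10973×0.99051×0.00000 = 0.429267 + 0.000000 = 0.429267.
Q̄ = (S₀/π) × [bracket] = (2081/π) × 0.429267 = 284.35 W/m².
Ratio Q̄_A / Q̄_B = 623.00 / 284.35 = 2.191.

Q̄_A / Q̄_B ≈ 2.19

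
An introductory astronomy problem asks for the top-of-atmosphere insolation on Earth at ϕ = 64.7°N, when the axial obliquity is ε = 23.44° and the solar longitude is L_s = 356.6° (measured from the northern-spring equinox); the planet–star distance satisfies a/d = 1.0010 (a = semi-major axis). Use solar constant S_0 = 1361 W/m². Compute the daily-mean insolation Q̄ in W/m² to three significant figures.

Q̄ ≈ 171 W/m²

Solar declination: sin δ = sin ε · sin L_s = sin 23.44° × sin 356.6° = -0.02359, so δ = -1.352°.
cos h₀ = −tan(+64.7°) tan(-1.352°) = 0.0499, h₀ = 1.5209 rad.
Bracket: h₀ sin ϕ sin δ + cos ϕ cos δ sin h₀ = 1.5209×0.90408×-0.02359 + 0.42736×0.99972×0.99875 = -0.032437 + 0.426706 = 0.394269.
Inverse-square distance factor (a/d)² = 1.0010² = 1.002001.
Q̄ = (S_0/π) × 1.002001 × [bracket] = (1361/π) × 1.002001 × 0.394269 = 171.1 W/m².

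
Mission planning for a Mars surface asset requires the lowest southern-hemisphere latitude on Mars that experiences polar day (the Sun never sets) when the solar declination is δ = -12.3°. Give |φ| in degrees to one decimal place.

Polar day requires cos H₀ = −tan φ tan δ ≤ −1, i.e. tan φ tan δ ≥ 1.
The boundary is |tan φ| · |tan δ| = 1, so |φ| = 90° − |δ| = 90° − 12.3° = 77.7° in the southern hemisphere.

|φ| = 77.7°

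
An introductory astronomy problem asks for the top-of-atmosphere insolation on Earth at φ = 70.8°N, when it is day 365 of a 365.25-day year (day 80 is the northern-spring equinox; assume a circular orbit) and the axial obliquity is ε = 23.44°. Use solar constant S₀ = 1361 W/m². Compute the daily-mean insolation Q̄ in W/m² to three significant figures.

Solar longitude: λ_s = 360° × (365 − 80)/365.25 = 280.903°.
sin δ = sin 23.44° × sin 280.903° = -0.39061, so δ = -22.992°.
cos H₀ = −tan(+70.8°) tan(-22.992°) = 1.2185 ≥ 1 ⇒ polar night, H₀ = 0 and Q̄ = 0.

Q̄ ≈ 0.00 W/m²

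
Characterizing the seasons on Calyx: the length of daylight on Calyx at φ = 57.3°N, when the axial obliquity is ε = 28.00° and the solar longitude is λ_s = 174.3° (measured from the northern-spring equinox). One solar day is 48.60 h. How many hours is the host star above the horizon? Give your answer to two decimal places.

Solar declination: sin δ = sin ε · sin λ_s = sin 28.00° × sin 174.3° = 0.04663, so δ = +2.673°.
cos H₀ = −tan φ · tan δ = −tan(+57.3°) × tan(+2.673°) = -0.0727, so H₀ = 1.6436 rad = 94.17°.
Daylight = 2H₀/(2π) × 48.60 h = (1.6436/π) × 48.60 = 25.43 h.

25.43 h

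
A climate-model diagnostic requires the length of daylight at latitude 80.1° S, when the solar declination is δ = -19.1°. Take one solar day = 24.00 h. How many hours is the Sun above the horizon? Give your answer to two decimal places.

Sunrise equation: cos h₀ = −tan ϕ · tan δ = -1.9841 ≤ −1, so the Sun never sets (polar day) and h₀ = π.
Daylight = 2h₀/(2π) × 24.00 h = (3.1416/π) × 24.00 = 24.00 h.

24.00 h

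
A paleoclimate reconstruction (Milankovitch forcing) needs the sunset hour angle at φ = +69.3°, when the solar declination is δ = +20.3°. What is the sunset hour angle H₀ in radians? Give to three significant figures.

H₀ = 2.94 rad

cos H₀ = −tan φ · tan δ = −tan(+69.3°) × tan(+20.300°) = -0.9789, so H₀ = 2.9360 rad = 168.22°.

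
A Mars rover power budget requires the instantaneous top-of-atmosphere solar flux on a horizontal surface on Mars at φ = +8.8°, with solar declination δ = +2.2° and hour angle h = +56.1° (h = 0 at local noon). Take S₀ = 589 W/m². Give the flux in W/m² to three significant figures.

328 W/m²

cos θ_z = sin φ sin δ + cos φ cos δ cos h = 0.005873 + 0.550773 = 0.556646.
Flux = S₀ · cos θ_z = 589 × 0.556646 = 327.9 W/m².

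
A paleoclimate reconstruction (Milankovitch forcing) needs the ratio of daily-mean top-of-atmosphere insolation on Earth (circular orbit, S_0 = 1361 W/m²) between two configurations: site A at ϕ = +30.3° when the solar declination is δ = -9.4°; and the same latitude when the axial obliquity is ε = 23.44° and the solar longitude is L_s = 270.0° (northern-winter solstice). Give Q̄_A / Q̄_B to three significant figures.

— Configuration A (ϕ=+30.3°):
cos h₀ = −tan(+30.3°) tan(-9.400°) = 0.0967, h₀ = 1.4739 rad.
Bracket: h₀ sin ϕ sin δ + cos ϕ cos δ sin h₀ = 1.4739×0.50453×-0.16333 + 0.86340×0.98657×0.99531 = -0.121457 + 0.847810 = 0.726353.
Q̄ = (S_0/π) × [bracket] = (1361/π) × 0.726353 = 314.67 W/m².
— Configuration B (ϕ=+30.3°):
Solar declination: sin δ = sin ε · sin L_s = sin 23.44° × sin 270.0° = -0.39779, so δ = -23.440°.
cos h₀ = −tan(+30.3°) tan(-23.440°) = 0.2534, h₀ = 1.3146 rad.
Bracket: h₀ sin ϕ sin δ + cos ϕ cos δ sin h₀ = 1.3146×0.50453×-0.39779 + 0.86340×0.91748×0.96737 = -0.263836 + 0.766304 = 0.502468.
Q̄ = (S_0/π) × [bracket] = (1361/π) × 0.502468 = 217.68 W/m².
Ratio Q̄_A / Q̄_B = 314.67 / 217.68 = 1.446.

Q̄_A / Q̄_B ≈ 1.45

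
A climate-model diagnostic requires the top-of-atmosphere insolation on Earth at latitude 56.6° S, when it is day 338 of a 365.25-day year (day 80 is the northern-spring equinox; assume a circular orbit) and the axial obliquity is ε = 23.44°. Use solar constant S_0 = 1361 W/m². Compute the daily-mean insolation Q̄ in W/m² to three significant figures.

Q̄ ≈ 483 W/m²

Solar longitude: L_s = 360° × (338 − 80)/365.25 = 254.292°.
sin δ = sin 23.44° × sin 254.292° = -0.38293, so δ = -22.515°.
cos h₀ = −tan(-56.6°) tan(-22.515°) = -0.6287, h₀ = 2.2506 rad.
Bracket: h₀ sin ϕ sin δ + cos ϕ cos δ sin h₀ = 2.2506×-0.83485×-0.38293 + 0.55048×0.92378×0.77768 = 0.719492 + 0.395468 = 1.114960.
Q̄ = (S_0/π) × [bracket] = (1361/π) × 1.114960 = 483.0 W/m².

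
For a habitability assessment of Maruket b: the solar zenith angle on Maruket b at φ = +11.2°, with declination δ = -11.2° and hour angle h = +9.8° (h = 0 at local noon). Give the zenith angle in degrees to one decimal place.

θ_z = 24.4°

cos θ_z = sin φ sin δ + cos φ cos δ cos h = -0.037727 + 0.948231 = 0.910504.
θ_z = arccos(0.910504) = 24.4°.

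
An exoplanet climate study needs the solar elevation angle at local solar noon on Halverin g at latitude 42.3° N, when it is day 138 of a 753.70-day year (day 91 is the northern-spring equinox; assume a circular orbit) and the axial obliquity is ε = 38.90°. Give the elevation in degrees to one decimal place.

Solar longitude: λ_s = 360° × (138 − 91)/753.70 = 22.449°.
sin δ = sin 38.90° × sin 22.449° = 0.23980, so δ = +13.875°.
At local noon the hour angle is zero, so the zenith angle equals |φ − δ| = |+42.3° − (+13.875°)| = 28.425°.
Elevation = 90° − 28.425° = 61.6°.

61.6°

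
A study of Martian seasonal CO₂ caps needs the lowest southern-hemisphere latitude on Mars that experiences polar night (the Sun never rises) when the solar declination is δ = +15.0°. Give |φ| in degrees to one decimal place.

Polar night requires cos H₀ = −tan φ tan δ ≥ 1, i.e. tan φ tan δ ≤ −1.
The boundary is |tan φ| · |tan δ| = 1, so |φ| = 90° − |δ| = 90° − 15.0° = 75.0° in the southern hemisphere.

|φ| = 75.0°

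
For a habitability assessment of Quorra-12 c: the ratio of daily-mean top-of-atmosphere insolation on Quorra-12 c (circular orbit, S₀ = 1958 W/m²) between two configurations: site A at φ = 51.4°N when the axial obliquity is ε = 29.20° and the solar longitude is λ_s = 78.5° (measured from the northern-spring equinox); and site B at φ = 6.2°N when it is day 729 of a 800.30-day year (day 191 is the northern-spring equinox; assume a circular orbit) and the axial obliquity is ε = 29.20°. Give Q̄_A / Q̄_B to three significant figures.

Q̄_A / Q̄_B ≈ 1.54

— Configuration A (φ=+51.4°):
Solar declination: sin δ = sin ε · sin λ_s = sin 29.20° × sin 78.5° = 0.47807, so δ = +28.559°.
cos H₀ = −tan(+51.4°) tan(+28.559°) = -0.6818, H₀ = 2.3210 rad.
Bracket: H₀ sin φ sin δ + cos φ cos δ sin H₀ = 2.3210×0.78152×0.47807 + 0.62388×0.87832×0.73152 = 0.867175 + 0.400848 = 1.268023.
Q̄ = (S₀/π) × [bracket] = (1958/π) × 1.268023 = 790.30 W/m².
— Configuration B (φ=+6.2°):
Solar longitude: λ_s = 360° × (729 − 191)/800.30 = 242.009°.
sin δ = sin 29.20° × sin 242.009° = -0.43079, so δ = -25.518°.
cos H₀ = −tan(+6.2°) tan(-25.518°) = 0.0519, H₀ = 1.5189 rad.
Bracket: H₀ sin φ sin δ + cos φ cos δ sin H₀ = 1.5189×0.10800×-0.43079 + 0.99415×0.90245×0.99865 = -0.070667 + 0.895959 = 0.825292.
Q̄ = (S₀/π) × [bracket] = (1958/π) × 0.825292 = 514.36 W/m².
Ratio Q̄_A / Q̄_B = 790.30 / 514.36 = 1.536.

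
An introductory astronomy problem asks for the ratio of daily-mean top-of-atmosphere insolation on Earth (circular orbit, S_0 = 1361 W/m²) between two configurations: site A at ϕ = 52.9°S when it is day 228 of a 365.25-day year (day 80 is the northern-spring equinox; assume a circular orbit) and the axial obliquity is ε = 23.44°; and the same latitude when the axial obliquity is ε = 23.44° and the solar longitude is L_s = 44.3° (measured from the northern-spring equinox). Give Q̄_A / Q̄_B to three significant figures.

— Configuration A (ϕ=-52.9°):
Solar longitude: L_s = 360° × (228 − 80)/365.25 = 145.873°.
sin δ = sin 23.44° × sin 145.873° = 0.22317, so δ = +12.895°.
cos h₀ = −tan(-52.9°) tan(+12.895°) = 0.3027, h₀ = 1.2632 rad.
Bracket: h₀ sin ϕ sin δ + cos ϕ cos δ sin h₀ = 1.2632×-0.79758×0.22317 + 0.60321×0.97478×0.95308 = -0.224844 + 0.560408 = 0.335564.
Q̄ = (S_0/π) × [bracket] = (1361/π) × 0.335564 = 145.37 W/m².
— Configuration B (ϕ=-52.9°):
Solar declination: sin δ = sin ε · sin L_s = sin 23.44° × sin 44.3° = 0.27782, so δ = +16.130°.
cos h₀ = −tan(-52.9°) tan(+16.130°) = 0.3824, h₀ = 1.1784 rad.
Bracket: h₀ sin ϕ sin δ + cos ϕ cos δ sin h₀ = 1.1784×-0.79758×0.27782 + 0.60321×0.96063×0.92400 = -0.261114 + 0.535423 = 0.274309.
Q̄ = (S_0/π) × [bracket] = (1361/π) × 0.274309 = 118.84 W/m².
Ratio Q̄_A / Q̄_B = 145.37 / 118.84 = 1.223.

Q̄_A / Q̄_B ≈ 1.22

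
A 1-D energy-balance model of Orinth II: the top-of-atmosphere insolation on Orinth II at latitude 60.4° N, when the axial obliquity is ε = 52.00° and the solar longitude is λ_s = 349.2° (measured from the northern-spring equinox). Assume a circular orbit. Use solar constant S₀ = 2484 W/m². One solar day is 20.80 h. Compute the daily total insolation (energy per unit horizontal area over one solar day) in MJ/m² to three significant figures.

Solar declination: sin δ = sin ε · sin λ_s = sin 52.00° × sin 349.2° = -0.14766, so δ = -8.491°.
cos H₀ = −tan(+60.4°) tan(-8.491°) = 0.2628, H₀ = 1.3049 rad.
Bracket: H₀ sin φ sin δ + cos φ cos δ sin H₀ = 1.3049×0.86949×-0.14766 + 0.49394×0.98904×0.96485 = -0.167535 + 0.471355 = 0.303820.
Q̄ = (S₀/π) × [bracket] = (2484/π) × 0.303820 = 240.22 W/m².
Daily total = Q̄ × 20.80 h × 3600 s/h = 240.22 × 20.80 × 3600 / 10⁶ = 17.99 MJ/m².

18.0 MJ/m²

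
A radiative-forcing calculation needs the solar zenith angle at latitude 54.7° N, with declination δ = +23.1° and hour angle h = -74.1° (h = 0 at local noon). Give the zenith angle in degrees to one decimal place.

cos θ_z = sin φ sin δ + cos φ cos δ cos h = 0.320201 + 0.145616 = 0.465817.
θ_z = arccos(0.465817) = 62.2°.

θ_z = 62.2°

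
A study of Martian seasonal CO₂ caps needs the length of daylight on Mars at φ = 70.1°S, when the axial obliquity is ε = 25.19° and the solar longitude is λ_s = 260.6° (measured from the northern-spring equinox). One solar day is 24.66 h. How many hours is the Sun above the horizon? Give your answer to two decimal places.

Solar declination: sin δ = sin ε · sin λ_s = sin 25.19° × sin 260.6° = -0.41991, so δ = -24.829°.
Sunrise equation: cos H₀ = −tan φ · tan δ = -1.2781 ≤ −1, so the Sun never sets (polar day) and H₀ = π.
Daylight = 2H₀/(2π) × 24.66 h = (3.1416/π) × 24.66 = 24.66 h.

24.66 h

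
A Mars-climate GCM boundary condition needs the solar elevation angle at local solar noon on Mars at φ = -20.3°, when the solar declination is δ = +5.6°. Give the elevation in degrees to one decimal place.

64.1°

At local noon the hour angle is zero, so the zenith angle equals |φ − δ| = |-20.3° − (+5.600°)| = 25.900°.
Elevation = 90° − 25.900° = 64.1°.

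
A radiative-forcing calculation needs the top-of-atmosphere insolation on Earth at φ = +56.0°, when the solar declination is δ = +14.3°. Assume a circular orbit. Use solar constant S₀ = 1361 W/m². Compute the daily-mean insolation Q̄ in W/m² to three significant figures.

cos H₀ = −tan(+56.0°) tan(+14.300°) = -0.3779, H₀ = 1.9583 rad.
Bracket: H₀ sin φ sin δ + cos φ cos δ sin H₀ = 1.9583×0.82904×0.24700 + 0.55919×0.96902×0.92585 = 0.401007 + 0.501687 = 0.902694.
Q̄ = (S₀/π) × [bracket] = (1361/π) × 0.902694 = 391.1 W/m².

Q̄ ≈ 391 W/m²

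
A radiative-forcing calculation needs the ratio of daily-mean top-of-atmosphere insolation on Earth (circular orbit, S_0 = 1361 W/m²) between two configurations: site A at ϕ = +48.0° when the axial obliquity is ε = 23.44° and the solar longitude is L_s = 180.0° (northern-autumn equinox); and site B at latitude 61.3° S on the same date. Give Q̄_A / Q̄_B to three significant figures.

Q̄_A / Q̄_B ≈ 1.39

— Configuration A (ϕ=+48.0°):
Solar declination: sin δ = sin ε · sin L_s = sin 23.44° × sin 180.0° = 0.00000, so δ = +0.000°.
cos h₀ = −tan(+48.0°) tan(+0.000°) = -0.0000, h₀ = 1.5708 rad.
Bracket: h₀ sin ϕ sin δ + cos ϕ cos δ sin h₀ = 1.5708×0.74314×0.00000 + 0.66913×1.00000×1.00000 = 0.000000 + 0.669130 = 0.669130.
Q̄ = (S_0/π) × [bracket] = (1361/π) × 0.669130 = 289.88 W/m².
— Configuration B (ϕ=-61.3°):
cos h₀ = −tan(-61.3°) tan(+0.000°) = 0.0000, h₀ = 1.5708 rad.
Bracket: h₀ sin ϕ sin δ + cos ϕ cos δ sin h₀ = 1.5708×-0.87715×0.00000 + 0.48022×1.00000×1.00000 = -0.000000 + 0.480220 = 0.480220.
Q̄ = (S_0/π) × [bracket] = (1361/π) × 0.480220 = 208.04 W/m².
Ratio Q̄_A / Q̄_B = 289.88 / 208.04 = 1.393.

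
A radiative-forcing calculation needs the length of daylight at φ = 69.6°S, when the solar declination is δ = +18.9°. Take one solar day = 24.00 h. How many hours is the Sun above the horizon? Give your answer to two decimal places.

3.06 h

cos H₀ = −tan φ · tan δ = −tan(-69.6°) × tan(+18.900°) = 0.9206, so H₀ = 0.4011 rad = 22.98°.
Daylight = 2H₀/(2π) × 24.00 h = (0.4011/π) × 24.00 = 3.06 h.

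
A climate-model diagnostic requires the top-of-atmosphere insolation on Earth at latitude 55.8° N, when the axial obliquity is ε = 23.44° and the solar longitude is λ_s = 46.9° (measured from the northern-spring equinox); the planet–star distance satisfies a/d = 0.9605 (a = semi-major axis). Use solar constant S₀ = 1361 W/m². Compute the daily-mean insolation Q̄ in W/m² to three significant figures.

Solar declination: sin δ = sin ε · sin λ_s = sin 23.44° × sin 46.9° = 0.29045, so δ = +16.885°.
cos H₀ = −tan(+55.8°) tan(+16.885°) = -0.4466, H₀ = 2.0338 rad.
Bracket: H₀ sin φ sin δ + cos φ cos δ sin H₀ = 2.0338×0.82708×0.29045 + 0.56208×0.95689×0.89471 = 0.488570 + 0.481219 = 0.969789.
Inverse-square distance factor (a/d)² = 0.9605² = 0.922560.
Q̄ = (S₀/π) × 0.922560 × [bracket] = (1361/π) × 0.922560 × 0.969789 = 387.6 W/m².

Q̄ ≈ 388 W/m²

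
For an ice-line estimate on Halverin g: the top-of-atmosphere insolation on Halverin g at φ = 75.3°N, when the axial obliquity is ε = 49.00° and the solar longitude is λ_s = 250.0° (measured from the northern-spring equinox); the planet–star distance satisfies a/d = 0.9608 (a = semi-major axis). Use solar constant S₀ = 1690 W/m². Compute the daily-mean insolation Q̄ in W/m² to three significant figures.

Q̄ ≈ 0.00 W/m²

Solar declination: sin δ = sin ε · sin λ_s = sin 49.00° × sin 250.0° = -0.70920, so δ = -45.169°.
cos H₀ = −tan(+75.3°) tan(-45.169°) = 3.8344 ≥ 1 ⇒ polar night, H₀ = 0 and Q̄ = 0.
Inverse-square distance factor (a/d)² = 0.9608² = 0.923137.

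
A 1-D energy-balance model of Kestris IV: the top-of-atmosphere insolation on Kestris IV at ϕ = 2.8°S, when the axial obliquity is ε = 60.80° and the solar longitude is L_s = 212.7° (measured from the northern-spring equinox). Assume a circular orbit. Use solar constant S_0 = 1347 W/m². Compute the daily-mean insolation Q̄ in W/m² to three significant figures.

Solar declination: sin δ = sin ε · sin L_s = sin 60.80° × sin 212.7° = -0.47159, so δ = -28.137°.
cos h₀ = −tan(-2.8°) tan(-28.137°) = -0.0262, h₀ = 1.5970 rad.
Bracket: h₀ sin ϕ sin δ + cos ϕ cos δ sin h₀ = 1.5970×-0.04885×-0.47159 + 0.99881×0.88182×0.99966 = 0.036790 + 0.880471 = 0.917261.
Q̄ = (S_0/π) × [bracket] = (1347/π) × 0.917261 = 393.3 W/m².

Q̄ ≈ 393 W/m²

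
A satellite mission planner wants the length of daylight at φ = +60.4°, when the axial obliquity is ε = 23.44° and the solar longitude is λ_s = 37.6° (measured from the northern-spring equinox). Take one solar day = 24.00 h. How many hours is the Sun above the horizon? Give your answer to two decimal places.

15.48 h

Solar declination: sin δ = sin ε · sin λ_s = sin 23.44° × sin 37.6° = 0.24271, so δ = +14.046°.
cos H₀ = −tan φ · tan δ = −tan(+60.4°) × tan(+14.046°) = -0.4404, so H₀ = 2.0269 rad = 116.13°.
Daylight = 2H₀/(2π) × 24.00 h = (2.0269/π) × 24.00 = 15.48 h.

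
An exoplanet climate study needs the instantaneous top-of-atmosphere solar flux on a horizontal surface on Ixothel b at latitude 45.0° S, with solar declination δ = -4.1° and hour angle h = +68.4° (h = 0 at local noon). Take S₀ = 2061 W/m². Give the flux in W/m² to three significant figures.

639 W/m²

cos θ_z = sin φ sin δ + cos φ cos δ cos h = 0.050556 + 0.259637 = 0.310193.
Flux = S₀ · cos θ_z = 2061 × 0.310193 = 639.3 W/m².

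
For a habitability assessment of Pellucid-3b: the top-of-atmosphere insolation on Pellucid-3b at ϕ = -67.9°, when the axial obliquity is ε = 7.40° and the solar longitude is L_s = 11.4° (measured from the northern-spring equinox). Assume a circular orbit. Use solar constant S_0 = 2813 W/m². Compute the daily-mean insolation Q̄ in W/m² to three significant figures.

Solar declination: sin δ = sin ε · sin L_s = sin 7.40° × sin 11.4° = 0.02546, so δ = +1.459°.
cos h₀ = −tan(-67.9°) tan(+1.459°) = 0.0627, h₀ = 1.5080 rad.
Bracket: h₀ sin ϕ sin δ + cos ϕ cos δ sin h₀ = 1.5080×-0.92653×0.02546 + 0.37622×0.99968×0.99803 = -0.035573 + 0.375359 = 0.339786.
Q̄ = (S_0/π) × [bracket] = (2813/π) × 0.339786 = 304.2 W/m².

Q̄ ≈ 304 W/m²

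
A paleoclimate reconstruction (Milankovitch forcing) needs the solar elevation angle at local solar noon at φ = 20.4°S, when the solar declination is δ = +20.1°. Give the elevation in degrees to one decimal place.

At local noon the hour angle is zero, so the zenith angle equals |φ − δ| = |-20.4° − (+20.100°)| = 40.500°.
Elevation = 90° − 40.500° = 49.5°.

49.5°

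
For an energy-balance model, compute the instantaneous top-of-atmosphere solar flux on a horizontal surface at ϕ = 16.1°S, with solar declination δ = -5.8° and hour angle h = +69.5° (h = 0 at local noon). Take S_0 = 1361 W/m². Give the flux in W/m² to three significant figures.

494 W/m²

cos θ_z = sin ϕ sin δ + cos ϕ cos δ cos h = 0.028024 + 0.334749 = 0.362773.
Flux = S_0 · cos θ_z = 1361 × 0.362773 = 493.7 W/m².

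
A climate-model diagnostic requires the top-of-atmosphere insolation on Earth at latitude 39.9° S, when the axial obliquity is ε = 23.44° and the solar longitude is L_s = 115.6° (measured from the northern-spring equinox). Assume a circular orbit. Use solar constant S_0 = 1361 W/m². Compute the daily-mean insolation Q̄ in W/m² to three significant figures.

Solar declination: sin δ = sin ε · sin L_s = sin 23.44° × sin 115.6° = 0.35874, so δ = +21.023°.
cos h₀ = −tan(-39.9°) tan(+21.023°) = 0.3213, h₀ = 1.2437 rad.
Bracket: h₀ sin ϕ sin δ + cos ϕ cos δ sin h₀ = 1.2437×-0.64145×0.35874 + 0.76717×0.93344×0.94696 = -0.286192 + 0.678125 = 0.391933.
Q̄ = (S_0/π) × [bracket] = (1361/π) × 0.391933 = 169.8 W/m².

Q̄ ≈ 170 W/m²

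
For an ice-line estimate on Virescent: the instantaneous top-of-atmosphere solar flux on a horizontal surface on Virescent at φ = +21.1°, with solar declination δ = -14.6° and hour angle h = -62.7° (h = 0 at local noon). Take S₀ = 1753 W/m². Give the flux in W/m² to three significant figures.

567 W/m²

cos θ_z = sin φ sin δ + cos φ cos δ cos h = -0.090744 + 0.414082 = 0.323338.
Flux = S₀ · cos θ_z = 1753 × 0.323338 = 566.8 W/m².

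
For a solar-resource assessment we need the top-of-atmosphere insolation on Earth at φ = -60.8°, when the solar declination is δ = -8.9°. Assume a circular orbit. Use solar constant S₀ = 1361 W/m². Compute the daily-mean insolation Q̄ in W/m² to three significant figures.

Q̄ ≈ 309 W/m²

cos H₀ = −tan(-60.8°) tan(-8.900°) = -0.2802, H₀ = 1.8548 rad.
Bracket: H₀ sin φ sin δ + cos φ cos δ sin H₀ = 1.8548×-0.87292×-0.15471 + 0.48786×0.98796×0.95994 = 0.250490 + 0.462678 = 0.713168.
Q̄ = (S₀/π) × [bracket] = (1361/π) × 0.713168 = 309.0 W/m².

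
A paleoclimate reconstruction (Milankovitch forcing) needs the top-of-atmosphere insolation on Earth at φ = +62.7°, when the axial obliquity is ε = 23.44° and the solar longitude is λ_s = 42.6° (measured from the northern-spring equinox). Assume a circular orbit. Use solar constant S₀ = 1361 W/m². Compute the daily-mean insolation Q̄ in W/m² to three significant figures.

Q̄ ≈ 383 W/m²

Solar declination: sin δ = sin ε · sin λ_s = sin 23.44° × sin 42.6° = 0.26925, so δ = +15.620°.
cos H₀ = −tan(+62.7°) tan(+15.620°) = -0.5417, H₀ = 2.1432 rad.
Bracket: H₀ sin φ sin δ + cos φ cos δ sin H₀ = 2.1432×0.88862×0.26925 + 0.45865×0.96307×0.84059 = 0.512784 + 0.371299 = 0.884083.
Q̄ = (S₀/π) × [bracket] = (1361/π) × 0.884083 = 383.0 W/m².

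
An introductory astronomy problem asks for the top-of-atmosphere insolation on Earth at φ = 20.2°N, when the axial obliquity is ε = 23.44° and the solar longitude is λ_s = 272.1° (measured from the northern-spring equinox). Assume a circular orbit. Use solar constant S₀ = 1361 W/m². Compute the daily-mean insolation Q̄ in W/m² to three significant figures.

Solar declination: sin δ = sin ε · sin λ_s = sin 23.44° × sin 272.1° = -0.39752, so δ = -23.423°.
cos H₀ = −tan(+20.2°) tan(-23.423°) = 0.1594, H₀ = 1.4107 rad.
Bracket: H₀ sin φ sin δ + cos φ cos δ sin H₀ = 1.4107×0.34530×-0.39752 + 0.93849×0.91759×0.98721 = -0.193638 + 0.850135 = 0.656497.
Q̄ = (S₀/π) × [bracket] = (1361/π) × 0.656497 = 284.4 W/m².

Q̄ ≈ 284 W/m²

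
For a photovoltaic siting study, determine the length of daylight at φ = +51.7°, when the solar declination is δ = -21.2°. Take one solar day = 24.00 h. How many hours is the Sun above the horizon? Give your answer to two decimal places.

8.08 h

cos H₀ = −tan φ · tan δ = −tan(+51.7°) × tan(-21.200°) = 0.4911, so H₀ = 1.0574 rad = 60.58°.
Daylight = 2H₀/(2π) × 24.00 h = (1.0574/π) × 24.00 = 8.08 h.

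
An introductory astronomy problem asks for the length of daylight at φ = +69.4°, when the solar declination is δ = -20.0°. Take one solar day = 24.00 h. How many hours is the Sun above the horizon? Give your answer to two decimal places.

cos H₀ = −tan φ · tan δ = −tan(+69.4°) × tan(-20.000°) = 0.9683, so H₀ = 0.2524 rad = 14.46°.
Daylight = 2H₀/(2π) × 24.00 h = (0.2524/π) × 24.00 = 1.93 h.

1.93 h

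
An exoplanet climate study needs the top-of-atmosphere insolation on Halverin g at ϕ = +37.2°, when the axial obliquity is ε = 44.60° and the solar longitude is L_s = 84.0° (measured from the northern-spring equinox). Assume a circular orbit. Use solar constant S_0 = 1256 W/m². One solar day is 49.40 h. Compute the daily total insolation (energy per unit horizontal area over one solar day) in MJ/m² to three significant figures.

99.4 MJ/m²

Solar declination: sin δ = sin ε · sin L_s = sin 44.60° × sin 84.0° = 0.69831, so δ = +44.291°.
cos h₀ = −tan(+37.2°) tan(+44.291°) = -0.7405, h₀ = 2.4046 rad.
Bracket: h₀ sin ϕ sin δ + cos ϕ cos δ sin h₀ = 2.4046×0.60460×0.69831 + 0.79653×0.71580×0.67206 = 1.015218 + 0.383179 = 1.398397.
Q̄ = (S_0/π) × [bracket] = (1256/π) × 1.398397 = 559.08 W/m².
Daily total = Q̄ × 49.40 h × 3600 s/h = 559.08 × 49.40 × 3600 / 10⁶ = 99.43 MJ/m².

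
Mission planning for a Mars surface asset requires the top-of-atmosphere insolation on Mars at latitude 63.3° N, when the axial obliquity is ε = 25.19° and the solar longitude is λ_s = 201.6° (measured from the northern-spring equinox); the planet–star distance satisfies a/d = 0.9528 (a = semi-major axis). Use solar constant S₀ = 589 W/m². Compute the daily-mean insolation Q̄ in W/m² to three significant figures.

Solar declination: sin δ = sin ε · sin λ_s = sin 25.19° × sin 201.6° = -0.15668, so δ = -9.014°.
cos H₀ = −tan(+63.3°) tan(-9.014°) = 0.3154, H₀ = 1.2499 rad.
Bracket: H₀ sin φ sin δ + cos φ cos δ sin H₀ = 1.2499×0.89337×-0.15668 + 0.44932×0.98765×0.94895 = -0.174953 + 0.421116 = 0.246163.
Inverse-square distance factor (a/d)² = 0.9528² = 0.907828.
Q̄ = (S₀/π) × 0.907828 × [bracket] = (589/π) × 0.907828 × 0.246163 = 41.90 W/m².

Q̄ ≈ 41.9 W/m²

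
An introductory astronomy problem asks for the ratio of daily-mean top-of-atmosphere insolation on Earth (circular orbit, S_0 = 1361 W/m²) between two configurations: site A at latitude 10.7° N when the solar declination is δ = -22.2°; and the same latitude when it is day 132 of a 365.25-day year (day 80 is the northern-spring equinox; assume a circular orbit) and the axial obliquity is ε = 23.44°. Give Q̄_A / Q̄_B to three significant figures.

— Configuration A (ϕ=+10.7°):
cos h₀ = −tan(+10.7°) tan(-22.200°) = 0.0771, h₀ = 1.4936 rad.
Bracket: h₀ sin ϕ sin δ + cos ϕ cos δ sin h₀ = 1.4936×0.18567×-0.37784 + 0.98261×0.92587×0.99702 = -0.104781 + 0.907058 = 0.802277.
Q̄ = (S_0/π) × [bracket] = (1361/π) × 0.802277 = 347.56 W/m².
— Configuration B (ϕ=+10.7°):
Solar longitude: L_s = 360° × (132 − 80)/365.25 = 51.253°.
sin δ = sin 23.44° × sin 51.253° = 0.31024, so δ = +18.074°.
cos h₀ = −tan(+10.7°) tan(+18.074°) = -0.0617, h₀ = 1.6325 rad.
Bracket: h₀ sin ϕ sin δ + cos ϕ cos δ sin h₀ = 1.6325×0.18567×0.31024 + 0.98261×0.95066×0.99810 = 0.094036 + 0.932353 = 1.026389.
Q̄ = (S_0/π) × [bracket] = (1361/π) × 1.026389 = 444.65 W/m².
Ratio Q̄_A / Q̄_B = 347.56 / 444.65 = 0.7816.

Q̄_A / Q̄_B ≈ 0.782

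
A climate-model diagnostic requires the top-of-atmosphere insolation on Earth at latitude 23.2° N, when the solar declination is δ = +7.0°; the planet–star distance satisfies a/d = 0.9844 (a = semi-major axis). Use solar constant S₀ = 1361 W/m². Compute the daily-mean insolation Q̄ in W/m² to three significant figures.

cos H₀ = −tan(+23.2°) tan(+7.000°) = -0.0526, H₀ = 1.6234 rad.
Bracket: H₀ sin φ sin δ + cos φ cos δ sin H₀ = 1.6234×0.39394×0.12187 + 0.91914×0.99255×0.99861 = 0.077939 + 0.911024 = 0.988963.
Inverse-square distance factor (a/d)² = 0.9844² = 0.969043.
Q̄ = (S₀/π) × 0.969043 × [bracket] = (1361/π) × 0.969043 × 0.988963 = 415.2 W/m².

Q̄ ≈ 415 W/m²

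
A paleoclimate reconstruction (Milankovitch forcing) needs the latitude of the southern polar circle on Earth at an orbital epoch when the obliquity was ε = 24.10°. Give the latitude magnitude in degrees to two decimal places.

The polar circle is the lowest latitude that experiences at least one full rotation of continuous darkness at the northern-summer solstice; it lies at |ϕ| = 90° − ε = 90° − 24.10° = 65.90°.

65.90°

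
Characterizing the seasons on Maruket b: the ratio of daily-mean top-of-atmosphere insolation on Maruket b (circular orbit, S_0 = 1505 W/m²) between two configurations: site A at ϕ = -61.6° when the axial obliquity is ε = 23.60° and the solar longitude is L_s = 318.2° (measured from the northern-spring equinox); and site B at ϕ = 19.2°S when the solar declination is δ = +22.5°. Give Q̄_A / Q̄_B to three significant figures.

— Configuration A (ϕ=-61.6°):
Solar declination: sin δ = sin ε · sin L_s = sin 23.60° × sin 318.2° = -0.26685, so δ = -15.477°.
cos h₀ = −tan(-61.6°) tan(-15.477°) = -0.5121, h₀ = 2.1084 rad.
Bracket: h₀ sin ϕ sin δ + cos ϕ cos δ sin h₀ = 2.1084×-0.87965×-0.26685 + 0.47562×0.96374×0.85893 = 0.494914 + 0.393711 = 0.888625.
Q̄ = (S_0/π) × [bracket] = (1505/π) × 0.888625 = 425.70 W/m².
— Configuration B (ϕ=-19.2°):
cos h₀ = −tan(-19.2°) tan(+22.500°) = 0.1442, h₀ = 1.4260 rad.
Bracket: h₀ sin ϕ sin δ + cos ϕ cos δ sin h₀ = 1.4260×-0.32887×0.38268 + 0.94438×0.92388×0.98954 = -0.179465 + 0.863368 = 0.683903.
Q̄ = (S_0/π) × [bracket] = (1505/π) × 0.683903 = 327.63 W/m².
Ratio Q̄_A / Q̄_B = 425.70 / 327.63 = 1.299.

Q̄_A / Q̄_B ≈ 1.30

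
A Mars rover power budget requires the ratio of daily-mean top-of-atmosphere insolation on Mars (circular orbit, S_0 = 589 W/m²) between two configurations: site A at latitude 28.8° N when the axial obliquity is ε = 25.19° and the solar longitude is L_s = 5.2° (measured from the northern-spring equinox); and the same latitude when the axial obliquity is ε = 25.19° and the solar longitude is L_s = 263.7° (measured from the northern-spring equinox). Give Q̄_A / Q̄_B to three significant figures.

Q̄_A / Q̄_B ≈ 1.81

— Configuration A (ϕ=+28.8°):
Solar declination: sin δ = sin ε · sin L_s = sin 25.19° × sin 5.2° = 0.03858, so δ = +2.211°.
cos h₀ = −tan(+28.8°) tan(+2.211°) = -0.0212, h₀ = 1.5920 rad.
Bracket: h₀ sin ϕ sin δ + cos ϕ cos δ sin h₀ = 1.5920×0.48175×0.03858 + 0.87631×0.99926×0.99977 = 0.029589 + 0.875460 = 0.905049.
Q̄ = (S_0/π) × [bracket] = (589/π) × 0.905049 = 169.68 W/m².
— Configuration B (ϕ=+28.8°):
Solar declination: sin δ = sin ε · sin L_s = sin 25.19° × sin 263.7° = -0.42305, so δ = -25.027°.
cos h₀ = −tan(+28.8°) tan(-25.027°) = 0.2567, h₀ = 1.3112 rad.
Bracket: h₀ sin ϕ sin δ + cos ϕ cos δ sin h₀ = 1.3112×0.48175×-0.42305 + 0.87631×0.90611×0.96650 = -0.267228 + 0.767433 = 0.500205.
Q̄ = (S_0/π) × [bracket] = (589/π) × 0.500205 = 93.781 W/m².
Ratio Q̄_A / Q̄_B = 169.68 / 93.781 = 1.809.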